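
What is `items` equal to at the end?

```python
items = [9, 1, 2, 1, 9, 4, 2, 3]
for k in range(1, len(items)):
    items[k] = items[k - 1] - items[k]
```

k=1: items[1] = 9-1 = 8 → [9, 8, 2, 1, 9, 4, 2, 3]
k=2: items[2] = 8-2 = 6 → [9, 8, 6, 1, 9, 4, 2, 3]
k=3: items[3] = 6-1 = 5 → [9, 8, 6, 5, 9, 4, 2, 3]
k=4: items[4] = 5-9 = -4 → [9, 8, 6, 5, -4, 4, 2, 3]
k=5: items[5] = (-4)-4 = -8 → [9, 8, 6, 5, -4, -8, 2, 3]
k=6: items[6] = (-8)-2 = -10 → [9, 8, 6, 5, -4, -8, -10, 3]
k=7: items[7] = (-10)-3 = -13 → [9, 8, 6, 5, -4, -8, -10, -13]

[9, 8, 6, 5, -4, -8, -10, -13]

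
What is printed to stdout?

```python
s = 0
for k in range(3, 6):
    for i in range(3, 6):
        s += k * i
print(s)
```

144

k=3,i=3: s = 0+9 = 9
k=3,i=4: s = 9+12 = 21
k=3,i=5: s = 21+15 = 36
k=4,i=3: s = 36+12 = 48
k=4,i=4: s = 48+16 = 64
k=4,i=5: s = 64+20 = 84
k=5,i=3: s = 84+15 = 99
k=5,i=4: s = 99+20 = 119
k=5,i=5: s = 119+25 = 144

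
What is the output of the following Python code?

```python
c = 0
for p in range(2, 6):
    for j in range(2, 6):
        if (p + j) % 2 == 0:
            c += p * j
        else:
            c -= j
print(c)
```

p=2,j=2: even sum, c = 0+4 = 4
p=2,j=3: odd sum, c = 4-3 = 1
p=2,j=4: even sum, c = 1+8 = 9
p=2,j=5: odd sum, c = 9-5 = 4
p=3,j=2: odd sum, c = 4-2 = 2
p=3,j=3: even sum, c = 2+9 = 11
p=3,j=4: odd sum, c = 11-4 = 7
p=3,j=5: even sum, c = 7+15 = 22
p=4,j=2: even sum, c = 22+8 = 30
p=4,j=3: odd sum, c = 30-3 = 27
p=4,j=4: even sum, c = 27+16 = 43
p=4,j=5: odd sum, c = 43-5 = 38
p=5,j=2: odd sum, c = 38-2 = 36
p=5,j=3: even sum, c = 36+15 = 51
p=5,j=4: odd sum, c = 51-4 = 47
p=5,j=5: even sum, c = 47+25 = 72

72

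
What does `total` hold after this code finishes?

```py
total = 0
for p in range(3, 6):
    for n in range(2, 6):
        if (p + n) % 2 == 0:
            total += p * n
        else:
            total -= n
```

68

p=3,n=2: odd sum, total = 0-2 = -2
p=3,n=3: even sum, total = (-2)+9 = 7
p=3,n=4: odd sum, total = 7-4 = 3
p=3,n=5: even sum, total = 3+15 = 18
p=4,n=2: even sum, total = 18+8 = 26
p=4,n=3: odd sum, total = 26-3 = 23
p=4,n=4: even sum, total = 23+16 = 39
p=4,n=5: odd sum, total = 39-5 = 34
p=5,n=2: odd sum, total = 34-2 = 32
p=5,n=3: even sum, total = 32+15 = 47
p=5,n=4: odd sum, total = 47-4 = 43
p=5,n=5: even sum, total = 43+25 = 68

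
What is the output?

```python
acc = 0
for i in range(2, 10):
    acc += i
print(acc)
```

i=2: acc = 0+2 = 2
i=3: acc = 2+3 = 5
i=4: acc = 5+4 = 9
i=5: acc = 9+5 = 14
i=6: acc = 14+6 = 20
i=7: acc = 20+7 = 27
i=8: acc = 27+8 = 35
i=9: acc = 35+9 = 44

44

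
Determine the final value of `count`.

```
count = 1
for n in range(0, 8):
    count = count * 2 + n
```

n=0: count = 1*2+0 = 2
n=1: count = 2*2+1 = 5
n=2: count = 5*2+2 = 12
n=3: count = 12*2+3 = 27
n=4: count = 27*2+4 = 58
n=5: count = 58*2+5 = 121
n=6: count = 121*2+6 = 248
n=7: count = 248*2+7 = 503

503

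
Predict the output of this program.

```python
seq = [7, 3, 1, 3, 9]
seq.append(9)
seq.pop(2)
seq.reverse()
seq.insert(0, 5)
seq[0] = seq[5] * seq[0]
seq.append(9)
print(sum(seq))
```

75

append 9 → [7, 3, 1, 3, 9, 9]
pop(2) removes 1 → [7, 3, 3, 9, 9]
reverse → [9, 9, 3, 3, 7]
insert 5 at 0 → [5, 9, 9, 3, 3, 7]
seq[0] = seq[5]*seq[0] = 7*5 = 35 → [35, 9, 9, 3, 3, 7]
append 9 → [35, 9, 9, 3, 3, 7, 9]
sum = 75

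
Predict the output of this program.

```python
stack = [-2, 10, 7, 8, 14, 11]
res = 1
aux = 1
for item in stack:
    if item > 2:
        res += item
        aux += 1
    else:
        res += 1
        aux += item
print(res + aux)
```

56

item=-2: not >2, res = 1+1 = 2; aux=-1
item=10: >2, res = 2+10 = 12; aux=0
item=7: >2, res = 12+7 = 19; aux=1
item=8: >2, res = 19+8 = 27; aux=2
item=14: >2, res = 27+14 = 41; aux=3
item=11: >2, res = 41+11 = 52; aux=4
res+aux = 52+4 = 56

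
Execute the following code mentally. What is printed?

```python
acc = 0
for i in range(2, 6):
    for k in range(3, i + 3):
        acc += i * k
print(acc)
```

i=2,k=3: acc = 0+6 = 6
i=2,k=4: acc = 6+8 = 14
i=3,k=3: acc = 14+9 = 23
i=3,k=4: acc = 23+12 = 35
i=3,k=5: acc = 35+15 = 50
i=4,k=3: acc = 50+12 = 62
i=4,k=4: acc = 62+16 = 78
i=4,k=5: acc = 78+20 = 98
i=4,k=6: acc = 98+24 = 122
i=5,k=3: acc = 122+15 = 137
i=5,k=4: acc = 137+20 = 157
i=5,k=5: acc = 157+25 = 182
i=5,k=6: acc = 182+30 = 212
i=5,k=7: acc = 212+35 = 247

247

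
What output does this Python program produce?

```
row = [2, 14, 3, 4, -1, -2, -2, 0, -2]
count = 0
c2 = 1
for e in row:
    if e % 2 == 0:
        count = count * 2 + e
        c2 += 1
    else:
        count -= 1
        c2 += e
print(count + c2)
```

e=2: even, count = 0*2+2 = 2; c2=2
e=14: even, count = 2*2+14 = 18; c2=3
e=3: not even, count = 18-1 = 17; c2=6
e=4: even, count = 17*2+4 = 38; c2=7
e=-1: not even, count = 38-1 = 37; c2=6
e=-2: even, count = 37*2+(-2) = 72; c2=7
e=-2: even, count = 72*2+(-2) = 142; c2=8
e=0: even, count = 142*2+0 = 284; c2=9
e=-2: even, count = 284*2+(-2) = 566; c2=10
count+c2 = 566+10 = 576

576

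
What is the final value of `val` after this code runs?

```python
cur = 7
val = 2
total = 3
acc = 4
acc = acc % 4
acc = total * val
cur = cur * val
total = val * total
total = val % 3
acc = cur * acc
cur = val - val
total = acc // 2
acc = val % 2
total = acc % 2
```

acc = 4%4 = 0
acc = 3*2 = 6
cur = 7*2 = 14
total = 2*3 = 6
total = 2%3 = 2
acc = 14*6 = 84
cur = 2-2 = 0
total = 84//2 = 42
acc = 2%2 = 0
total = 0%2 = 0

2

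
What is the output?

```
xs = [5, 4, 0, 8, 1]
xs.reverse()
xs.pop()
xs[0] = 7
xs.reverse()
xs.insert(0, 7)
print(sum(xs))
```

reverse → [1, 8, 0, 4, 5]
pop() removes 5 → [1, 8, 0, 4]
xs[0] = 7 → [7, 8, 0, 4]
reverse → [4, 0, 8, 7]
insert 7 at 0 → [7, 4, 0, 8, 7]
sum = 26

26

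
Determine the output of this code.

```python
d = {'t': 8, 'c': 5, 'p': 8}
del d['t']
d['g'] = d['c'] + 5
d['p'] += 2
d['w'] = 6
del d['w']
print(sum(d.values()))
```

25

del 't' → {'c': 5, 'p': 8}
d['g'] = d['c']+5 = 10 → {'c': 5, 'p': 8, 'g': 10}
d['p'] = 8+2 = 10 → {'c': 5, 'p': 10, 'g': 10}
d['w'] = 6 → {'c': 5, 'p': 10, 'g': 10, 'w': 6}
del 'w' → {'c': 5, 'p': 10, 'g': 10}
sum of values = 25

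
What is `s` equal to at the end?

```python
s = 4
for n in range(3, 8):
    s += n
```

n=3: s = 4+3 = 7
n=4: s = 7+4 = 11
n=5: s = 11+5 = 16
n=6: s = 16+6 = 22
n=7: s = 22+7 = 29

29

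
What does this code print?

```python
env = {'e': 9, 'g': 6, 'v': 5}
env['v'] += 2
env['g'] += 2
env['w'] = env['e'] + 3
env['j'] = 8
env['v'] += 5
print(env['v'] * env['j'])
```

96

env['v'] = 5+2 = 7 → {'e': 9, 'g': 6, 'v': 7}
env['g'] = 6+2 = 8 → {'e': 9, 'g': 8, 'v': 7}
env['w'] = env['e']+3 = 12 → {'e': 9, 'g': 8, 'v': 7, 'w': 12}
env['j'] = 8 → {'e': 9, 'g': 8, 'v': 7, 'w': 12, 'j': 8}
env['v'] = 7+5 = 12 → {'e': 9, 'g': 8, 'v': 12, 'w': 12, 'j': 8}
env['v']*env['j'] = 12*8 = 96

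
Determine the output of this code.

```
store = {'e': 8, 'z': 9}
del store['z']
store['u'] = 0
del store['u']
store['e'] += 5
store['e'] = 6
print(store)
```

del 'z' → {'e': 8}
store['u'] = 0 → {'e': 8, 'u': 0}
del 'u' → {'e': 8}
store['e'] = 8+5 = 13 → {'e': 13}
store['e'] = 6 → {'e': 6}

{'e': 6}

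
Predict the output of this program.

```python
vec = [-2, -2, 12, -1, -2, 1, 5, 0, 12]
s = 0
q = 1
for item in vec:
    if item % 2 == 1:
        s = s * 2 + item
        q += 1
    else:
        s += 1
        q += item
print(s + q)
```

item=-2: not odd, s = 0+1 = 1; q=-1
item=-2: not odd, s = 1+1 = 2; q=-3
item=12: not odd, s = 2+1 = 3; q=9
item=-1: odd, s = 3*2+(-1) = 5; q=10
item=-2: not odd, s = 5+1 = 6; q=8
item=1: odd, s = 6*2+1 = 13; q=9
item=5: odd, s = 13*2+5 = 31; q=10
item=0: not odd, s = 31+1 = 32; q=10
item=12: not odd, s = 32+1 = 33; q=22
s+q = 33+22 = 55

55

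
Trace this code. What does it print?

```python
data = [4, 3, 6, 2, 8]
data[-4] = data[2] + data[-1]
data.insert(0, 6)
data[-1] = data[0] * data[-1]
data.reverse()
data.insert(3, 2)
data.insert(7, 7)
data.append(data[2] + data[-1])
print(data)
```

[48, 2, 6, 2, 14, 4, 6, 7, 13]

data[-4] = data[2]+data[-1] = 6+8 = 14 → [4, 14, 6, 2, 8]
insert 6 at 0 → [6, 4, 14, 6, 2, 8]
data[-1] = data[0]*data[-1] = 6*8 = 48 → [6, 4, 14, 6, 2, 48]
reverse → [48, 2, 6, 14, 4, 6]
insert 2 at 3 → [48, 2, 6, 2, 14, 4, 6]
insert 7 at 7 → [48, 2, 6, 2, 14, 4, 6, 7]
append data[2]+data[-1] = 6+7 = 13 → [48, 2, 6, 2, 14, 4, 6, 7, 13]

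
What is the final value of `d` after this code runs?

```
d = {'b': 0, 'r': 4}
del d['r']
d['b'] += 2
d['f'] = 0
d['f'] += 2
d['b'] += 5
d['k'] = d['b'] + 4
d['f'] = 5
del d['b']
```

{'f': 5, 'k': 11}

del 'r' → {'b': 0}
d['b'] = 0+2 = 2 → {'b': 2}
d['f'] = 0 → {'b': 2, 'f': 0}
d['f'] = 0+2 = 2 → {'b': 2, 'f': 2}
d['b'] = 2+5 = 7 → {'b': 7, 'f': 2}
d['k'] = d['b']+4 = 11 → {'b': 7, 'f': 2, 'k': 11}
d['f'] = 5 → {'b': 7, 'f': 5, 'k': 11}
del 'b' → {'f': 5, 'k': 11}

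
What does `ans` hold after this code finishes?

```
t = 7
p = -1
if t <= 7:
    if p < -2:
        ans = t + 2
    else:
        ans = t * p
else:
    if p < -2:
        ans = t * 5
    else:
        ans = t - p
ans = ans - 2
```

t=7, p=-1
t <= 7 is True; p < -2 is False
→ ans = t * p = -7
ans = (-7)-2 = -9

-9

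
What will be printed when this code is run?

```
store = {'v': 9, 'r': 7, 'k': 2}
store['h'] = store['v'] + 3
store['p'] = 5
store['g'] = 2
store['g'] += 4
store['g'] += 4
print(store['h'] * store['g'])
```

120

store['h'] = store['v']+3 = 12 → {'v': 9, 'r': 7, 'k': 2, 'h': 12}
store['p'] = 5 → {'v': 9, 'r': 7, 'k': 2, 'h': 12, 'p': 5}
store['g'] = 2 → {'v': 9, 'r': 7, 'k': 2, 'h': 12, 'p': 5, 'g': 2}
store['g'] = 2+4 = 6 → {'v': 9, 'r': 7, 'k': 2, 'h': 12, 'p': 5, 'g': 6}
store['g'] = 6+4 = 10 → {'v': 9, 'r': 7, 'k': 2, 'h': 12, 'p': 5, 'g': 10}
store['h']*store['g'] = 12*10 = 120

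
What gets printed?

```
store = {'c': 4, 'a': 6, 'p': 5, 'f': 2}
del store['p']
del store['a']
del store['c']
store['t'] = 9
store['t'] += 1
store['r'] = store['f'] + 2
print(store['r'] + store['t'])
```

14

del 'p' → {'c': 4, 'a': 6, 'f': 2}
del 'a' → {'c': 4, 'f': 2}
del 'c' → {'f': 2}
store['t'] = 9 → {'f': 2, 't': 9}
store['t'] = 9+1 = 10 → {'f': 2, 't': 10}
store['r'] = store['f']+2 = 4 → {'f': 2, 't': 10, 'r': 4}
store['r']+store['t'] = 4+10 = 14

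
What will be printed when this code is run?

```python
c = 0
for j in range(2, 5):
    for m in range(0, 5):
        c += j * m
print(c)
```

90

j=2,m=0: c = 0+0 = 0
j=2,m=1: c = 0+2 = 2
j=2,m=2: c = 2+4 = 6
j=2,m=3: c = 6+6 = 12
j=2,m=4: c = 12+8 = 20
j=3,m=0: c = 20+0 = 20
j=3,m=1: c = 20+3 = 23
j=3,m=2: c = 23+6 = 29
j=3,m=3: c = 29+9 = 38
j=3,m=4: c = 38+12 = 50
j=4,m=0: c = 50+0 = 50
j=4,m=1: c = 50+4 = 54
j=4,m=2: c = 54+8 = 62
j=4,m=3: c = 62+12 = 74
j=4,m=4: c = 74+16 = 90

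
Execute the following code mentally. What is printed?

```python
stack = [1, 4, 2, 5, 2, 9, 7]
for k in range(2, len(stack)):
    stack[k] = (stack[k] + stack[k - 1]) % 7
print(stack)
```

k=2: stack[2] = (2+4)%7 = 6 → [1, 4, 6, 5, 2, 9, 7]
k=3: stack[3] = (5+6)%7 = 4 → [1, 4, 6, 4, 2, 9, 7]
k=4: stack[4] = (2+4)%7 = 6 → [1, 4, 6, 4, 6, 9, 7]
k=5: stack[5] = (9+6)%7 = 1 → [1, 4, 6, 4, 6, 1, 7]
k=6: stack[6] = (7+1)%7 = 1 → [1, 4, 6, 4, 6, 1, 1]

[1, 4, 6, 4, 6, 1, 1]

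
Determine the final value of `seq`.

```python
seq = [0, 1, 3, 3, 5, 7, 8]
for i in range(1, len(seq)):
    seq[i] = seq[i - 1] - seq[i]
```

[0, -1, -4, -7, -12, -19, -27]

i=1: seq[1] = 0-1 = -1 → [0, -1, 3, 3, 5, 7, 8]
i=2: seq[2] = (-1)-3 = -4 → [0, -1, -4, 3, 5, 7, 8]
i=3: seq[3] = (-4)-3 = -7 → [0, -1, -4, -7, 5, 7, 8]
i=4: seq[4] = (-7)-5 = -12 → [0, -1, -4, -7, -12, 7, 8]
i=5: seq[5] = (-12)-7 = -19 → [0, -1, -4, -7, -12, -19, 8]
i=6: seq[6] = (-19)-8 = -27 → [0, -1, -4, -7, -12, -19, -27]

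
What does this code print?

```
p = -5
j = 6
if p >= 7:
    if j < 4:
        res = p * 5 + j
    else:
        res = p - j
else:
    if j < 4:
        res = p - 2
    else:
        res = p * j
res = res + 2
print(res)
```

-28

p=-5, j=6
p >= 7 is False; j < 4 is False
→ res = p * j = -30
res = (-30)+2 = -28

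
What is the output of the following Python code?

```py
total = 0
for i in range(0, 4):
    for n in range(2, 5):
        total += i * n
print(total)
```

i=0,n=2: total = 0+0 = 0
i=0,n=3: total = 0+0 = 0
i=0,n=4: total = 0+0 = 0
i=1,n=2: total = 0+2 = 2
i=1,n=3: total = 2+3 = 5
i=1,n=4: total = 5+4 = 9
i=2,n=2: total = 9+4 = 13
i=2,n=3: total = 13+6 = 19
i=2,n=4: total = 19+8 = 27
i=3,n=2: total = 27+6 = 33
i=3,n=3: total = 33+9 = 42
i=3,n=4: total = 42+12 = 54

54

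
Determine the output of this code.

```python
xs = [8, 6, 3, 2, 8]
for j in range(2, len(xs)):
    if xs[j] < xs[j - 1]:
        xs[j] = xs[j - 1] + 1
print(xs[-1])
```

j=2: 3<6, xs[2] = 6+1 = 7 → [8, 6, 7, 2, 8]
j=3: 2<7, xs[3] = 7+1 = 8 → [8, 6, 7, 8, 8]
j=4: 8>=8, unchanged → [8, 6, 7, 8, 8]

8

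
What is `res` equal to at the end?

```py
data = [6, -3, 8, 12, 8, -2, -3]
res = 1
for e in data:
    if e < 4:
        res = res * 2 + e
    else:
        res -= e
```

e=6: not <4, res = 1-6 = -5
e=-3: <4, res = (-5)*2+(-3) = -13
e=8: not <4, res = (-13)-8 = -21
e=12: not <4, res = (-21)-12 = -33
e=8: not <4, res = (-33)-8 = -41
e=-2: <4, res = (-41)*2+(-2) = -84
e=-3: <4, res = (-84)*2+(-3) = -171

-171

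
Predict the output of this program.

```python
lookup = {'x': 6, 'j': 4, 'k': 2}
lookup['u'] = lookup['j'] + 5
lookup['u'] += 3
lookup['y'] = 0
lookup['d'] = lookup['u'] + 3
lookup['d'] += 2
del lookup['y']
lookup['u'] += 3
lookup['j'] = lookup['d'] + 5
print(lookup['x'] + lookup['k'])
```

8

lookup['u'] = lookup['j']+5 = 9 → {'x': 6, 'j': 4, 'k': 2, 'u': 9}
lookup['u'] = 9+3 = 12 → {'x': 6, 'j': 4, 'k': 2, 'u': 12}
lookup['y'] = 0 → {'x': 6, 'j': 4, 'k': 2, 'u': 12, 'y': 0}
lookup['d'] = lookup['u']+3 = 15 → {'x': 6, 'j': 4, 'k': 2, 'u': 12, 'y': 0, 'd': 15}
lookup['d'] = 15+2 = 17 → {'x': 6, 'j': 4, 'k': 2, 'u': 12, 'y': 0, 'd': 17}
del 'y' → {'x': 6, 'j': 4, 'k': 2, 'u': 12, 'd': 17}
lookup['u'] = 12+3 = 15 → {'x': 6, 'j': 4, 'k': 2, 'u': 15, 'd': 17}
lookup['j'] = lookup['d']+5 = 22 → {'x': 6, 'j': 22, 'k': 2, 'u': 15, 'd': 17}
lookup['x']+lookup['k'] = 6+2 = 8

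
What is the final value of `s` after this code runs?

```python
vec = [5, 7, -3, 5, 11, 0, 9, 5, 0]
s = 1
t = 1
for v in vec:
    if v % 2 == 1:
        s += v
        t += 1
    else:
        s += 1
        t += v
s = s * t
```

v=5: odd, s = 1+5 = 6; t=2
v=7: odd, s = 6+7 = 13; t=3
v=-3: odd, s = 13+(-3) = 10; t=4
v=5: odd, s = 10+5 = 15; t=5
v=11: odd, s = 15+11 = 26; t=6
v=0: not odd, s = 26+1 = 27; t=6
v=9: odd, s = 27+9 = 36; t=7
v=5: odd, s = 36+5 = 41; t=8
v=0: not odd, s = 41+1 = 42; t=8
s*t = 42*8 = 336

336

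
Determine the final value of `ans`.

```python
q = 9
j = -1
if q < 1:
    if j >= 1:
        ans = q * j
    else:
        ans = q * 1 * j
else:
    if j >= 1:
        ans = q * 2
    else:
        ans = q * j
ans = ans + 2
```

-7

q=9, j=-1
q < 1 is False; j >= 1 is False
→ ans = q * j = -9
ans = (-9)+2 = -7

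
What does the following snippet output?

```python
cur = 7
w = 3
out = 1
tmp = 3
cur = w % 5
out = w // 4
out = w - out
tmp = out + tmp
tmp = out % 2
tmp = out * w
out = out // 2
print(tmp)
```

cur = 3%5 = 3
out = 3//4 = 0
out = 3-0 = 3
tmp = 3+3 = 6
tmp = 3%2 = 1
tmp = 3*3 = 9
out = 3//2 = 1

9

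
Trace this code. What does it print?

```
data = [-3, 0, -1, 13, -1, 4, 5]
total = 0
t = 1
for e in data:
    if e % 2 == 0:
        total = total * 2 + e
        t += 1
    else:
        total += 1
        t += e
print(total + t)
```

31

e=-3: not even, total = 0+1 = 1; t=-2
e=0: even, total = 1*2+0 = 2; t=-1
e=-1: not even, total = 2+1 = 3; t=-2
e=13: not even, total = 3+1 = 4; t=11
e=-1: not even, total = 4+1 = 5; t=10
e=4: even, total = 5*2+4 = 14; t=11
e=5: not even, total = 14+1 = 15; t=16
total+t = 15+16 = 31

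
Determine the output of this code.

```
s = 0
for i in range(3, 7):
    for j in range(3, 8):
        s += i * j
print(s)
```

i=3,j=3: s = 0+9 = 9
i=3,j=4: s = 9+12 = 21
i=3,j=5: s = 21+15 = 36
i=3,j=6: s = 36+18 = 54
i=3,j=7: s = 54+21 = 75
i=4,j=3: s = 75+12 = 87
i=4,j=4: s = 87+16 = 103
i=4,j=5: s = 103+20 = 123
i=4,j=6: s = 123+24 = 147
i=4,j=7: s = 147+28 = 175
i=5,j=3: s = 175+15 = 190
i=5,j=4: s = 190+20 = 210
i=5,j=5: s = 210+25 = 235
i=5,j=6: s = 235+30 = 265
i=5,j=7: s = 265+35 = 300
i=6,j=3: s = 300+18 = 318
i=6,j=4: s = 318+24 = 342
i=6,j=5: s = 342+30 = 372
i=6,j=6: s = 372+36 = 408
i=6,j=7: s = 408+42 = 450

450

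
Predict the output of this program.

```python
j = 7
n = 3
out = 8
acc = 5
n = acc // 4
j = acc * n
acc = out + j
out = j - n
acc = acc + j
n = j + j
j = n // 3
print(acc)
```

n = 5//4 = 1
j = 5*1 = 5
acc = 8+5 = 13
out = 5-1 = 4
acc = 13+5 = 18
n = 5+5 = 10
j = 10//3 = 3

18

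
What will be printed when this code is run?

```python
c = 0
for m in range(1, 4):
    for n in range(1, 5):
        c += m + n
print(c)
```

m=1,n=1: c = 0+2 = 2
m=1,n=2: c = 2+3 = 5
m=1,n=3: c = 5+4 = 9
m=1,n=4: c = 9+5 = 14
m=2,n=1: c = 14+3 = 17
m=2,n=2: c = 17+4 = 21
m=2,n=3: c = 21+5 = 26
m=2,n=4: c = 26+6 = 32
m=3,n=1: c = 32+4 = 36
m=3,n=2: c = 36+5 = 41
m=3,n=3: c = 41+6 = 47
m=3,n=4: c = 47+7 = 54

54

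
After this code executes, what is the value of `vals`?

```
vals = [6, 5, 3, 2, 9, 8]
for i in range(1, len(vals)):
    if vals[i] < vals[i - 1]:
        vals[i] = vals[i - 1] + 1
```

i=1: 5<6, vals[1] = 6+1 = 7 → [6, 7, 3, 2, 9, 8]
i=2: 3<7, vals[2] = 7+1 = 8 → [6, 7, 8, 2, 9, 8]
i=3: 2<8, vals[3] = 8+1 = 9 → [6, 7, 8, 9, 9, 8]
i=4: 9>=9, unchanged → [6, 7, 8, 9, 9, 8]
i=5: 8<9, vals[5] = 9+1 = 10 → [6, 7, 8, 9, 9, 10]

[6, 7, 8, 9, 9, 10]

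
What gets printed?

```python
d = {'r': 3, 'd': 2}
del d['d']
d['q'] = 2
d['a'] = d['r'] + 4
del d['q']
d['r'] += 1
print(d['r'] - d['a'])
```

del 'd' → {'r': 3}
d['q'] = 2 → {'r': 3, 'q': 2}
d['a'] = d['r']+4 = 7 → {'r': 3, 'q': 2, 'a': 7}
del 'q' → {'r': 3, 'a': 7}
d['r'] = 3+1 = 4 → {'r': 4, 'a': 7}
d['r']-d['a'] = 4-7 = -3

-3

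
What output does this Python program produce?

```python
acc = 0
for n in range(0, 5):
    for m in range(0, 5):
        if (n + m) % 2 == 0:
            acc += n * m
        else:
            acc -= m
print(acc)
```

28

n=0,m=0: even sum, acc = 0+0 = 0
n=0,m=1: odd sum, acc = 0-1 = -1
n=0,m=2: even sum, acc = (-1)+0 = -1
n=0,m=3: odd sum, acc = (-1)-3 = -4
n=0,m=4: even sum, acc = (-4)+0 = -4
n=1,m=0: odd sum, acc = (-4)-0 = -4
n=1,m=1: even sum, acc = (-4)+1 = -3
n=1,m=2: odd sum, acc = (-3)-2 = -5
n=1,m=3: even sum, acc = (-5)+3 = -2
n=1,m=4: odd sum, acc = (-2)-4 = -6
n=2,m=0: even sum, acc = (-6)+0 = -6
n=2,m=1: odd sum, acc = (-6)-1 = -7
n=2,m=2: even sum, acc = (-7)+4 = -3
n=2,m=3: odd sum, acc = (-3)-3 = -6
n=2,m=4: even sum, acc = (-6)+8 = 2
n=3,m=0: odd sum, acc = 2-0 = 2
n=3,m=1: even sum, acc = 2+3 = 5
n=3,m=2: odd sum, acc = 5-2 = 3
n=3,m=3: even sum, acc = 3+9 = 12
n=3,m=4: odd sum, acc = 12-4 = 8
n=4,m=0: even sum, acc = 8+0 = 8
n=4,m=1: odd sum, acc = 8-1 = 7
n=4,m=2: even sum, acc = 7+8 = 15
n=4,m=3: odd sum, acc = 15-3 = 12
n=4,m=4: even sum, acc = 12+16 = 28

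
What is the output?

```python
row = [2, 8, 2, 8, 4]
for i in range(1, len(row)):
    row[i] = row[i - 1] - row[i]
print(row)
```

[2, -6, -8, -16, -20]

i=1: row[1] = 2-8 = -6 → [2, -6, 2, 8, 4]
i=2: row[2] = (-6)-2 = -8 → [2, -6, -8, 8, 4]
i=3: row[3] = (-8)-8 = -16 → [2, -6, -8, -16, 4]
i=4: row[4] = (-16)-4 = -20 → [2, -6, -8, -16, -20]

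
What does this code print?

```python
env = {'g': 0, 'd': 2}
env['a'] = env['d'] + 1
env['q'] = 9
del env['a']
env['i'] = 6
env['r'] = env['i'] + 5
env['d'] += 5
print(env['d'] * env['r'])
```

env['a'] = env['d']+1 = 3 → {'g': 0, 'd': 2, 'a': 3}
env['q'] = 9 → {'g': 0, 'd': 2, 'a': 3, 'q': 9}
del 'a' → {'g': 0, 'd': 2, 'q': 9}
env['i'] = 6 → {'g': 0, 'd': 2, 'q': 9, 'i': 6}
env['r'] = env['i']+5 = 11 → {'g': 0, 'd': 2, 'q': 9, 'i': 6, 'r': 11}
env['d'] = 2+5 = 7 → {'g': 0, 'd': 7, 'q': 9, 'i': 6, 'r': 11}
env['d']*env['r'] = 7*11 = 77

77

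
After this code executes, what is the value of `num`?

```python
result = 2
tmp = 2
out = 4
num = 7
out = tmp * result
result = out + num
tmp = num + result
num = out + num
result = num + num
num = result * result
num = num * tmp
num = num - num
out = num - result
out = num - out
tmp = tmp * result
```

out = 2*2 = 4
result = 4+7 = 11
tmp = 7+11 = 18
num = 4+7 = 11
result = 11+11 = 22
num = 22*22 = 484
num = 484*18 = 8712
num = 8712-8712 = 0
out = 0-22 = -22
out = 0-(-22) = 22
tmp = 18*22 = 396

0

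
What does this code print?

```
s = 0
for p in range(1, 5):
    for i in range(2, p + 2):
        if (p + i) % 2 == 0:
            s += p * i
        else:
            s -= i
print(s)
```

18

p=1,i=2: odd sum, s = 0-2 = -2
p=2,i=2: even sum, s = (-2)+4 = 2
p=2,i=3: odd sum, s = 2-3 = -1
p=3,i=2: odd sum, s = (-1)-2 = -3
p=3,i=3: even sum, s = (-3)+9 = 6
p=3,i=4: odd sum, s = 6-4 = 2
p=4,i=2: even sum, s = 2+8 = 10
p=4,i=3: odd sum, s = 10-3 = 7
p=4,i=4: even sum, s = 7+16 = 23
p=4,i=5: odd sum, s = 23-5 = 18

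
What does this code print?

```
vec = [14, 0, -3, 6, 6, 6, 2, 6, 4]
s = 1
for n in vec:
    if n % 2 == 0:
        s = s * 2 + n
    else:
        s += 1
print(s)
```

2472

n=14: even, s = 1*2+14 = 16
n=0: even, s = 16*2+0 = 32
n=-3: not even, s = 32+1 = 33
n=6: even, s = 33*2+6 = 72
n=6: even, s = 72*2+6 = 150
n=6: even, s = 150*2+6 = 306
n=2: even, s = 306*2+2 = 614
n=6: even, s = 614*2+6 = 1234
n=4: even, s = 1234*2+4 = 2472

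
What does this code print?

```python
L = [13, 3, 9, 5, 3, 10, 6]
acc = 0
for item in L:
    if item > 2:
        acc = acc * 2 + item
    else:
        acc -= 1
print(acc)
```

1150

item=13: >2, acc = 0*2+13 = 13
item=3: >2, acc = 13*2+3 = 29
item=9: >2, acc = 29*2+9 = 67
item=5: >2, acc = 67*2+5 = 139
item=3: >2, acc = 139*2+3 = 281
item=10: >2, acc = 281*2+10 = 572
item=6: >2, acc = 572*2+6 = 1150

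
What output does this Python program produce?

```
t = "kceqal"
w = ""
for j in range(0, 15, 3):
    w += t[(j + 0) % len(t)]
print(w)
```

j=0: add t[0]='k' → 'k'
j=3: add t[3]='q' → 'kq'
j=6: add t[0]='k' → 'kqk'
j=9: add t[3]='q' → 'kqkq'
j=12: add t[0]='k' → 'kqkqk'

kqkqk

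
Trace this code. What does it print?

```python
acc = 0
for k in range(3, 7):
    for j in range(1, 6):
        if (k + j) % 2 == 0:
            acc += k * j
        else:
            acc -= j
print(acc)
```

k=3,j=1: even sum, acc = 0+3 = 3
k=3,j=2: odd sum, acc = 3-2 = 1
k=3,j=3: even sum, acc = 1+9 = 10
k=3,j=4: odd sum, acc = 10-4 = 6
k=3,j=5: even sum, acc = 6+15 = 21
k=4,j=1: odd sum, acc = 21-1 = 20
k=4,j=2: even sum, acc = 20+8 = 28
k=4,j=3: odd sum, acc = 28-3 = 25
k=4,j=4: even sum, acc = 25+16 = 41
k=4,j=5: odd sum, acc = 41-5 = 36
k=5,j=1: even sum, acc = 36+5 = 41
k=5,j=2: odd sum, acc = 41-2 = 39
k=5,j=3: even sum, acc = 39+15 = 54
k=5,j=4: odd sum, acc = 54-4 = 50
k=5,j=5: even sum, acc = 50+25 = 75
k=6,j=1: odd sum, acc = 75-1 = 74
k=6,j=2: even sum, acc = 74+12 = 86
k=6,j=3: odd sum, acc = 86-3 = 83
k=6,j=4: even sum, acc = 83+24 = 107
k=6,j=5: odd sum, acc = 107-5 = 102

102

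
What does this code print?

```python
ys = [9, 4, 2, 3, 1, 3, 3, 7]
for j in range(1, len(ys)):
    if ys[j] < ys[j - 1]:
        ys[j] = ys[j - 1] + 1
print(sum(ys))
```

j=1: 4<9, ys[1] = 9+1 = 10 → [9, 10, 2, 3, 1, 3, 3, 7]
j=2: 2<10, ys[2] = 10+1 = 11 → [9, 10, 11, 3, 1, 3, 3, 7]
j=3: 3<11, ys[3] = 11+1 = 12 → [9, 10, 11, 12, 1, 3, 3, 7]
j=4: 1<12, ys[4] = 12+1 = 13 → [9, 10, 11, 12, 13, 3, 3, 7]
j=5: 3<13, ys[5] = 13+1 = 14 → [9, 10, 11, 12, 13, 14, 3, 7]
j=6: 3<14, ys[6] = 14+1 = 15 → [9, 10, 11, 12, 13, 14, 15, 7]
j=7: 7<15, ys[7] = 15+1 = 16 → [9, 10, 11, 12, 13, 14, 15, 16]
sum = 100

100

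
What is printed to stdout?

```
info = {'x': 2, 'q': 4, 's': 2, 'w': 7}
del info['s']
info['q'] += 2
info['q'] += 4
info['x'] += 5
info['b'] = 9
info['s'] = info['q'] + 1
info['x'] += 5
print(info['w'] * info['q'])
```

del 's' → {'x': 2, 'q': 4, 'w': 7}
info['q'] = 4+2 = 6 → {'x': 2, 'q': 6, 'w': 7}
info['q'] = 6+4 = 10 → {'x': 2, 'q': 10, 'w': 7}
info['x'] = 2+5 = 7 → {'x': 7, 'q': 10, 'w': 7}
info['b'] = 9 → {'x': 7, 'q': 10, 'w': 7, 'b': 9}
info['s'] = info['q']+1 = 11 → {'x': 7, 'q': 10, 'w': 7, 'b': 9, 's': 11}
info['x'] = 7+5 = 12 → {'x': 12, 'q': 10, 'w': 7, 'b': 9, 's': 11}
info['w']*info['q'] = 7*10 = 70

70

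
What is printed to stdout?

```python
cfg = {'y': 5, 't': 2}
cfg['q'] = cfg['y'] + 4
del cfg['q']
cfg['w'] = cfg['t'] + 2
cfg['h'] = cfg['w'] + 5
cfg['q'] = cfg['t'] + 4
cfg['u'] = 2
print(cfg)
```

{'y': 5, 't': 2, 'w': 4, 'h': 9, 'q': 6, 'u': 2}

cfg['q'] = cfg['y']+4 = 9 → {'y': 5, 't': 2, 'q': 9}
del 'q' → {'y': 5, 't': 2}
cfg['w'] = cfg['t']+2 = 4 → {'y': 5, 't': 2, 'w': 4}
cfg['h'] = cfg['w']+5 = 9 → {'y': 5, 't': 2, 'w': 4, 'h': 9}
cfg['q'] = cfg['t']+4 = 6 → {'y': 5, 't': 2, 'w': 4, 'h': 9, 'q': 6}
cfg['u'] = 2 → {'y': 5, 't': 2, 'w': 4, 'h': 9, 'q': 6, 'u': 2}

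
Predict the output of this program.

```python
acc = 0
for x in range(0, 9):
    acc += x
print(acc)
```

36

x=0: acc = 0+0 = 0
x=1: acc = 0+1 = 1
x=2: acc = 1+2 = 3
x=3: acc = 3+3 = 6
x=4: acc = 6+4 = 10
x=5: acc = 10+5 = 15
x=6: acc = 15+6 = 21
x=7: acc = 21+7 = 28
x=8: acc = 28+8 = 36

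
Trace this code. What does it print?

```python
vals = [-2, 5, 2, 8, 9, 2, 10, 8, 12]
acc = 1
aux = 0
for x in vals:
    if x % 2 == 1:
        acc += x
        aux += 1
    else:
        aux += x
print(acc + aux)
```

57

x=-2: not odd; aux=-2
x=5: odd, acc = 1+5 = 6; aux=-1
x=2: not odd; aux=1
x=8: not odd; aux=9
x=9: odd, acc = 6+9 = 15; aux=10
x=2: not odd; aux=12
x=10: not odd; aux=22
x=8: not odd; aux=30
x=12: not odd; aux=42
acc+aux = 15+42 = 57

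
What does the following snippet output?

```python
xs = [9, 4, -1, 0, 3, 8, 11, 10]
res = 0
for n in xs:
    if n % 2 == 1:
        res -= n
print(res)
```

n=9: odd, res = 0-9 = -9
n=4: not odd
n=-1: odd, res = (-9)-(-1) = -8
n=0: not odd
n=3: odd, res = (-8)-3 = -11
n=8: not odd
n=11: odd, res = (-11)-11 = -22
n=10: not odd

-22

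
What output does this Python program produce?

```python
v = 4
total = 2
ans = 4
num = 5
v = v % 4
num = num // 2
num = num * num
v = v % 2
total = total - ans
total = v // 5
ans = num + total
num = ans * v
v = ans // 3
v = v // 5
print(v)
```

v = 4%4 = 0
num = 5//2 = 2
num = 2*2 = 4
v = 0%2 = 0
total = 2-4 = -2
total = 0//5 = 0
ans = 4+0 = 4
num = 4*0 = 0
v = 4//3 = 1
v = 1//5 = 0

0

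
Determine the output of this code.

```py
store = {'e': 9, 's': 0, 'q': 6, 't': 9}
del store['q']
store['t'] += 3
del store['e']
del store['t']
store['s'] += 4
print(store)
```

{'s': 4}

del 'q' → {'e': 9, 's': 0, 't': 9}
store['t'] = 9+3 = 12 → {'e': 9, 's': 0, 't': 12}
del 'e' → {'s': 0, 't': 12}
del 't' → {'s': 0}
store['s'] = 0+4 = 4 → {'s': 4}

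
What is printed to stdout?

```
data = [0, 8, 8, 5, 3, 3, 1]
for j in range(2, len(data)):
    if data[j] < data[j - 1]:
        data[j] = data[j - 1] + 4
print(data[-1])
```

j=2: 8>=8, unchanged → [0, 8, 8, 5, 3, 3, 1]
j=3: 5<8, data[3] = 8+4 = 12 → [0, 8, 8, 12, 3, 3, 1]
j=4: 3<12, data[4] = 12+4 = 16 → [0, 8, 8, 12, 16, 3, 1]
j=5: 3<16, data[5] = 16+4 = 20 → [0, 8, 8, 12, 16, 20, 1]
j=6: 1<20, data[6] = 20+4 = 24 → [0, 8, 8, 12, 16, 20, 24]

24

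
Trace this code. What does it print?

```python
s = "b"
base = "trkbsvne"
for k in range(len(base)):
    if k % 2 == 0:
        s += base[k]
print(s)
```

k=0: add 't' → 'bt'
k=1: skip
k=2: add 'k' → 'btk'
k=3: skip
k=4: add 's' → 'btks'
k=5: skip
k=6: add 'n' → 'btksn'
k=7: skip

btksn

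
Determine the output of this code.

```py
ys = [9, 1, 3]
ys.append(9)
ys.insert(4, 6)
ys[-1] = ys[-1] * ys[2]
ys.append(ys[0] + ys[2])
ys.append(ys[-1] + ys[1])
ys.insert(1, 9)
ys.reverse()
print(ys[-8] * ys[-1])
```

117

append 9 → [9, 1, 3, 9]
insert 6 at 4 → [9, 1, 3, 9, 6]
ys[-1] = ys[-1]*ys[2] = 6*3 = 18 → [9, 1, 3, 9, 18]
append ys[0]+ys[2] = 9+3 = 12 → [9, 1, 3, 9, 18, 12]
append ys[-1]+ys[1] = 12+1 = 13 → [9, 1, 3, 9, 18, 12, 13]
insert 9 at 1 → [9, 9, 1, 3, 9, 18, 12, 13]
reverse → [13, 12, 18, 9, 3, 1, 9, 9]
ys[-8]*ys[-1] = 13*9 = 117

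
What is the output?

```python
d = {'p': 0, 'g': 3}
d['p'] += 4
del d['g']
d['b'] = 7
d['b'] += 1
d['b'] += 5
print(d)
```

d['p'] = 0+4 = 4 → {'p': 4, 'g': 3}
del 'g' → {'p': 4}
d['b'] = 7 → {'p': 4, 'b': 7}
d['b'] = 7+1 = 8 → {'p': 4, 'b': 8}
d['b'] = 8+5 = 13 → {'p': 4, 'b': 13}

{'p': 4, 'b': 13}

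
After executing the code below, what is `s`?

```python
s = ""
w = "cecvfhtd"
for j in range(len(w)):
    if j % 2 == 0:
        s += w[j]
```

'ccft'

j=0: add 'c' → 'c'
j=1: skip
j=2: add 'c' → 'cc'
j=3: skip
j=4: add 'f' → 'ccf'
j=5: skip
j=6: add 't' → 'ccft'
j=7: skip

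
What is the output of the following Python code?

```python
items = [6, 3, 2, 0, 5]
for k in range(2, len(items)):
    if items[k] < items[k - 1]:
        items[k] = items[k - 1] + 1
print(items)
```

k=2: 2<3, items[2] = 3+1 = 4 → [6, 3, 4, 0, 5]
k=3: 0<4, items[3] = 4+1 = 5 → [6, 3, 4, 5, 5]
k=4: 5>=5, unchanged → [6, 3, 4, 5, 5]

[6, 3, 4, 5, 5]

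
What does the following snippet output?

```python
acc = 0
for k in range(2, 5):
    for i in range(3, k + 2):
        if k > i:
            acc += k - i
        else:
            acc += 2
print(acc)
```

k=2,i=3: not 2>3, acc = 0+2 = 2
k=3,i=3: not 3>3, acc = 2+2 = 4
k=3,i=4: not 3>4, acc = 4+2 = 6
k=4,i=3: 4>3, acc = 6+1 = 7
k=4,i=4: not 4>4, acc = 7+2 = 9
k=4,i=5: not 4>5, acc = 9+2 = 11

11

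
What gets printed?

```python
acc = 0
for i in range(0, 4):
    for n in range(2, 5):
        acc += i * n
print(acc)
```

54

i=0,n=2: acc = 0+0 = 0
i=0,n=3: acc = 0+0 = 0
i=0,n=4: acc = 0+0 = 0
i=1,n=2: acc = 0+2 = 2
i=1,n=3: acc = 2+3 = 5
i=1,n=4: acc = 5+4 = 9
i=2,n=2: acc = 9+4 = 13
i=2,n=3: acc = 13+6 = 19
i=2,n=4: acc = 19+8 = 27
i=3,n=2: acc = 27+6 = 33
i=3,n=3: acc = 33+9 = 42
i=3,n=4: acc = 42+12 = 54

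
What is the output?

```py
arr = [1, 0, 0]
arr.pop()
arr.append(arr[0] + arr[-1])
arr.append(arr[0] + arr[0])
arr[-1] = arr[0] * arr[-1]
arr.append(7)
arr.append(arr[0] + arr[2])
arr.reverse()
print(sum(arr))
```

pop() removes 0 → [1, 0]
append arr[0]+arr[-1] = 1+0 = 1 → [1, 0, 1]
append arr[0]+arr[0] = 1+1 = 2 → [1, 0, 1, 2]
arr[-1] = arr[0]*arr[-1] = 1*2 = 2 → [1, 0, 1, 2]
append 7 → [1, 0, 1, 2, 7]
append arr[0]+arr[2] = 1+1 = 2 → [1, 0, 1, 2, 7, 2]
reverse → [2, 7, 2, 1, 0, 1]
sum = 13

13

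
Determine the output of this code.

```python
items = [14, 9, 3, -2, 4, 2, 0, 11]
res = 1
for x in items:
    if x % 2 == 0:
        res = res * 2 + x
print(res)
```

x=14: even, res = 1*2+14 = 16
x=9: not even
x=3: not even
x=-2: even, res = 16*2+(-2) = 30
x=4: even, res = 30*2+4 = 64
x=2: even, res = 64*2+2 = 130
x=0: even, res = 130*2+0 = 260
x=11: not even

260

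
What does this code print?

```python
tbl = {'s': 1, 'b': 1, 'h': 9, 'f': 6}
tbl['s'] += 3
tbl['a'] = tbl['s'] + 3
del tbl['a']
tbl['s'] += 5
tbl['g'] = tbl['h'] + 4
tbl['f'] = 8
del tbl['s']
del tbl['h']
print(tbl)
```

tbl['s'] = 1+3 = 4 → {'s': 4, 'b': 1, 'h': 9, 'f': 6}
tbl['a'] = tbl['s']+3 = 7 → {'s': 4, 'b': 1, 'h': 9, 'f': 6, 'a': 7}
del 'a' → {'s': 4, 'b': 1, 'h': 9, 'f': 6}
tbl['s'] = 4+5 = 9 → {'s': 9, 'b': 1, 'h': 9, 'f': 6}
tbl['g'] = tbl['h']+4 = 13 → {'s': 9, 'b': 1, 'h': 9, 'f': 6, 'g': 13}
tbl['f'] = 8 → {'s': 9, 'b': 1, 'h': 9, 'f': 8, 'g': 13}
del 's' → {'b': 1, 'h': 9, 'f': 8, 'g': 13}
del 'h' → {'b': 1, 'f': 8, 'g': 13}

{'b': 1, 'f': 8, 'g': 13}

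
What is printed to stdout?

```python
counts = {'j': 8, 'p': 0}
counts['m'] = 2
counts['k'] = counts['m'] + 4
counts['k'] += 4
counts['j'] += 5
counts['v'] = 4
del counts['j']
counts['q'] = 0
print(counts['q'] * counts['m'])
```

counts['m'] = 2 → {'j': 8, 'p': 0, 'm': 2}
counts['k'] = counts['m']+4 = 6 → {'j': 8, 'p': 0, 'm': 2, 'k': 6}
counts['k'] = 6+4 = 10 → {'j': 8, 'p': 0, 'm': 2, 'k': 10}
counts['j'] = 8+5 = 13 → {'j': 13, 'p': 0, 'm': 2, 'k': 10}
counts['v'] = 4 → {'j': 13, 'p': 0, 'm': 2, 'k': 10, 'v': 4}
del 'j' → {'p': 0, 'm': 2, 'k': 10, 'v': 4}
counts['q'] = 0 → {'p': 0, 'm': 2, 'k': 10, 'v': 4, 'q': 0}
counts['q']*counts['m'] = 0*2 = 0

0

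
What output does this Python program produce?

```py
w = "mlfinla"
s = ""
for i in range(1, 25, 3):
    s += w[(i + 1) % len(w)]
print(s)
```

i=1: add w[2]='f' → 'f'
i=4: add w[5]='l' → 'fl'
i=7: add w[1]='l' → 'fll'
i=10: add w[4]='n' → 'flln'
i=13: add w[0]='m' → 'fllnm'
i=16: add w[3]='i' → 'fllnmi'
i=19: add w[6]='a' → 'fllnmia'
i=22: add w[2]='f' → 'fllnmiaf'

fllnmiaf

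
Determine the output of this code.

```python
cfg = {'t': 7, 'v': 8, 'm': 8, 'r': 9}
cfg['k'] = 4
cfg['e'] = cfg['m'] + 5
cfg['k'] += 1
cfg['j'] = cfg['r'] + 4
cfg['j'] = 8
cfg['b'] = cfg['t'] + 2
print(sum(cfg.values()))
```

cfg['k'] = 4 → {'t': 7, 'v': 8, 'm': 8, 'r': 9, 'k': 4}
cfg['e'] = cfg['m']+5 = 13 → {'t': 7, 'v': 8, 'm': 8, 'r': 9, 'k': 4, 'e': 13}
cfg['k'] = 4+1 = 5 → {'t': 7, 'v': 8, 'm': 8, 'r': 9, 'k': 5, 'e': 13}
cfg['j'] = cfg['r']+4 = 13 → {'t': 7, 'v': 8, 'm': 8, 'r': 9, 'k': 5, 'e': 13, 'j': 13}
cfg['j'] = 8 → {'t': 7, 'v': 8, 'm': 8, 'r': 9, 'k': 5, 'e': 13, 'j': 8}
cfg['b'] = cfg['t']+2 = 9 → {'t': 7, 'v': 8, 'm': 8, 'r': 9, 'k': 5, 'e': 13, 'j': 8, 'b': 9}
sum of values = 67

67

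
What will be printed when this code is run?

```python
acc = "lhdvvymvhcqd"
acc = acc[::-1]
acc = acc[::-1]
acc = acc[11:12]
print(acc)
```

d

reverse → 'dqchvmyvvdhl'
reverse → 'lhdvvymvhcqd'
slice [11:12] → 'd'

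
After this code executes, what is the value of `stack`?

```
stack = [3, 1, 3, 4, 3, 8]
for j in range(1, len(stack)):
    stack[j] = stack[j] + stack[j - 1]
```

j=1: stack[1] = 1+3 = 4 → [3, 4, 3, 4, 3, 8]
j=2: stack[2] = 3+4 = 7 → [3, 4, 7, 4, 3, 8]
j=3: stack[3] = 4+7 = 11 → [3, 4, 7, 11, 3, 8]
j=4: stack[4] = 3+11 = 14 → [3, 4, 7, 11, 14, 8]
j=5: stack[5] = 8+14 = 22 → [3, 4, 7, 11, 14, 22]

[3, 4, 7, 11, 14, 22]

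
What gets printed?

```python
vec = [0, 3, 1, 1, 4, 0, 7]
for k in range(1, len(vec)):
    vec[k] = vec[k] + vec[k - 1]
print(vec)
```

[0, 3, 4, 5, 9, 9, 16]

k=1: vec[1] = 3+0 = 3 → [0, 3, 1, 1, 4, 0, 7]
k=2: vec[2] = 1+3 = 4 → [0, 3, 4, 1, 4, 0, 7]
k=3: vec[3] = 1+4 = 5 → [0, 3, 4, 5, 4, 0, 7]
k=4: vec[4] = 4+5 = 9 → [0, 3, 4, 5, 9, 0, 7]
k=5: vec[5] = 0+9 = 9 → [0, 3, 4, 5, 9, 9, 7]
k=6: vec[6] = 7+9 = 16 → [0, 3, 4, 5, 9, 9, 16]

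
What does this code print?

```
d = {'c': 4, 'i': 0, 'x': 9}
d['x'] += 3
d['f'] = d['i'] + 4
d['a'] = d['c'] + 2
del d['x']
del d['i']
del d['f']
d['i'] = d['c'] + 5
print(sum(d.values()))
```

19

d['x'] = 9+3 = 12 → {'c': 4, 'i': 0, 'x': 12}
d['f'] = d['i']+4 = 4 → {'c': 4, 'i': 0, 'x': 12, 'f': 4}
d['a'] = d['c']+2 = 6 → {'c': 4, 'i': 0, 'x': 12, 'f': 4, 'a': 6}
del 'x' → {'c': 4, 'i': 0, 'f': 4, 'a': 6}
del 'i' → {'c': 4, 'f': 4, 'a': 6}
del 'f' → {'c': 4, 'a': 6}
d['i'] = d['c']+5 = 9 → {'c': 4, 'a': 6, 'i': 9}
sum of values = 19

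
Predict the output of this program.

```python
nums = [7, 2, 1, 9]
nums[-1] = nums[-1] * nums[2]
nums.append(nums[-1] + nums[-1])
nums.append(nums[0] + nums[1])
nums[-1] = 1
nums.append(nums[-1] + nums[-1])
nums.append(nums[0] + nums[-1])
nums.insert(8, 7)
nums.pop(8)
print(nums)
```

[7, 2, 1, 9, 18, 1, 2, 9]

nums[-1] = nums[-1]*nums[2] = 9*1 = 9 → [7, 2, 1, 9]
append nums[-1]+nums[-1] = 9+9 = 18 → [7, 2, 1, 9, 18]
append nums[0]+nums[1] = 7+2 = 9 → [7, 2, 1, 9, 18, 9]
nums[-1] = 1 → [7, 2, 1, 9, 18, 1]
append nums[-1]+nums[-1] = 1+1 = 2 → [7, 2, 1, 9, 18, 1, 2]
append nums[0]+nums[-1] = 7+2 = 9 → [7, 2, 1, 9, 18, 1, 2, 9]
insert 7 at 8 → [7, 2, 1, 9, 18, 1, 2, 9, 7]
pop(8) removes 7 → [7, 2, 1, 9, 18, 1, 2, 9]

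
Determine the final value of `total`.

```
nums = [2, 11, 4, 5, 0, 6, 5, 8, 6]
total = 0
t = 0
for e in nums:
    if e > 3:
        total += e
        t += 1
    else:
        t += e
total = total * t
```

405

e=2: not >3; t=2
e=11: >3, total = 0+11 = 11; t=3
e=4: >3, total = 11+4 = 15; t=4
e=5: >3, total = 15+5 = 20; t=5
e=0: not >3; t=5
e=6: >3, total = 20+6 = 26; t=6
e=5: >3, total = 26+5 = 31; t=7
e=8: >3, total = 31+8 = 39; t=8
e=6: >3, total = 39+6 = 45; t=9
total*t = 45*9 = 405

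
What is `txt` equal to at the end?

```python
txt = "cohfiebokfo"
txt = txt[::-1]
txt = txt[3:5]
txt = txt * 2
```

'obob'

reverse → 'ofkobeifhoc'
slice [3:5] → 'ob'
repeat ×2 → 'obob'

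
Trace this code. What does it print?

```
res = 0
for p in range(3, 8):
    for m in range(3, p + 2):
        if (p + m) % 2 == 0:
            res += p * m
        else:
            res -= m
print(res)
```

175

p=3,m=3: even sum, res = 0+9 = 9
p=3,m=4: odd sum, res = 9-4 = 5
p=4,m=3: odd sum, res = 5-3 = 2
p=4,m=4: even sum, res = 2+16 = 18
p=4,m=5: odd sum, res = 18-5 = 13
p=5,m=3: even sum, res = 13+15 = 28
p=5,m=4: odd sum, res = 28-4 = 24
p=5,m=5: even sum, res = 24+25 = 49
p=5,m=6: odd sum, res = 49-6 = 43
p=6,m=3: odd sum, res = 43-3 = 40
p=6,m=4: even sum, res = 40+24 = 64
p=6,m=5: odd sum, res = 64-5 = 59
p=6,m=6: even sum, res = 59+36 = 95
p=6,m=7: odd sum, res = 95-7 = 88
p=7,m=3: even sum, res = 88+21 = 109
p=7,m=4: odd sum, res = 109-4 = 105
p=7,m=5: even sum, res = 105+35 = 140
p=7,m=6: odd sum, res = 140-6 = 134
p=7,m=7: even sum, res = 134+49 = 183
p=7,m=8: odd sum, res = 183-8 = 175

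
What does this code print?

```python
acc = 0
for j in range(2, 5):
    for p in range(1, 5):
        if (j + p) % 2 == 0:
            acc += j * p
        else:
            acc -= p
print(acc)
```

j=2,p=1: odd sum, acc = 0-1 = -1
j=2,p=2: even sum, acc = (-1)+4 = 3
j=2,p=3: odd sum, acc = 3-3 = 0
j=2,p=4: even sum, acc = 0+8 = 8
j=3,p=1: even sum, acc = 8+3 = 11
j=3,p=2: odd sum, acc = 11-2 = 9
j=3,p=3: even sum, acc = 9+9 = 18
j=3,p=4: odd sum, acc = 18-4 = 14
j=4,p=1: odd sum, acc = 14-1 = 13
j=4,p=2: even sum, acc = 13+8 = 21
j=4,p=3: odd sum, acc = 21-3 = 18
j=4,p=4: even sum, acc = 18+16 = 34

34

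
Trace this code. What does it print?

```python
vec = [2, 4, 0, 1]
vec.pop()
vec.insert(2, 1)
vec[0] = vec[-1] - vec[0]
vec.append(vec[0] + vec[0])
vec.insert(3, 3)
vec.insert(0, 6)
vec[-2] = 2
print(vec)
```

[6, -2, 4, 1, 3, 2, -4]

pop() removes 1 → [2, 4, 0]
insert 1 at 2 → [2, 4, 1, 0]
vec[0] = vec[-1]-vec[0] = 0-2 = -2 → [-2, 4, 1, 0]
append vec[0]+vec[0] = (-2)+(-2) = -4 → [-2, 4, 1, 0, -4]
insert 3 at 3 → [-2, 4, 1, 3, 0, -4]
insert 6 at 0 → [6, -2, 4, 1, 3, 0, -4]
vec[-2] = 2 → [6, -2, 4, 1, 3, 2, -4]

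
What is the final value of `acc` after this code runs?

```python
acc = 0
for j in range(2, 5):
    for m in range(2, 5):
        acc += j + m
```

54

j=2,m=2: acc = 0+4 = 4
j=2,m=3: acc = 4+5 = 9
j=2,m=4: acc = 9+6 = 15
j=3,m=2: acc = 15+5 = 20
j=3,m=3: acc = 20+6 = 26
j=3,m=4: acc = 26+7 = 33
j=4,m=2: acc = 33+6 = 39
j=4,m=3: acc = 39+7 = 46
j=4,m=4: acc = 46+8 = 54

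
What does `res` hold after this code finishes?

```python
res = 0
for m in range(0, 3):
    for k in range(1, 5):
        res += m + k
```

m=0,k=1: res = 0+1 = 1
m=0,k=2: res = 1+2 = 3
m=0,k=3: res = 3+3 = 6
m=0,k=4: res = 6+4 = 10
m=1,k=1: res = 10+2 = 12
m=1,k=2: res = 12+3 = 15
m=1,k=3: res = 15+4 = 19
m=1,k=4: res = 19+5 = 24
m=2,k=1: res = 24+3 = 27
m=2,k=2: res = 27+4 = 31
m=2,k=3: res = 31+5 = 36
m=2,k=4: res = 36+6 = 42

42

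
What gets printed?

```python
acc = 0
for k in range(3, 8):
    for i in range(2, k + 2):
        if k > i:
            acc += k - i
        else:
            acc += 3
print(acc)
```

k=3,i=2: 3>2, acc = 0+1 = 1
k=3,i=3: not 3>3, acc = 1+3 = 4
k=3,i=4: not 3>4, acc = 4+3 = 7
k=4,i=2: 4>2, acc = 7+2 = 9
k=4,i=3: 4>3, acc = 9+1 = 10
k=4,i=4: not 4>4, acc = 10+3 = 13
k=4,i=5: not 4>5, acc = 13+3 = 16
k=5,i=2: 5>2, acc = 16+3 = 19
k=5,i=3: 5>3, acc = 19+2 = 21
k=5,i=4: 5>4, acc = 21+1 = 22
k=5,i=5: not 5>5, acc = 22+3 = 25
k=5,i=6: not 5>6, acc = 25+3 = 28
k=6,i=2: 6>2, acc = 28+4 = 32
k=6,i=3: 6>3, acc = 32+3 = 35
k=6,i=4: 6>4, acc = 35+2 = 37
k=6,i=5: 6>5, acc = 37+1 = 38
k=6,i=6: not 6>6, acc = 38+3 = 41
k=6,i=7: not 6>7, acc = 41+3 = 44
k=7,i=2: 7>2, acc = 44+5 = 49
k=7,i=3: 7>3, acc = 49+4 = 53
k=7,i=4: 7>4, acc = 53+3 = 56
k=7,i=5: 7>5, acc = 56+2 = 58
k=7,i=6: 7>6, acc = 58+1 = 59
k=7,i=7: not 7>7, acc = 59+3 = 62
k=7,i=8: not 7>8, acc = 62+3 = 65

65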